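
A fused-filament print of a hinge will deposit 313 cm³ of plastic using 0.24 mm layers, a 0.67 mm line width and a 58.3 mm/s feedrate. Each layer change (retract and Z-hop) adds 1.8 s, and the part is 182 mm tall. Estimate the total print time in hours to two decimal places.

Bead cross-section = 0.24 × 0.67, so 0.1608 mm².
Total extruded path = 313000/0.1608 = 1946517.4 mm.
Print-move time: 1946517.4 / 58.3 → 33387.9 s.
Number of layers: 182 / 0.24 → 759 (rounded up).
Non-print overhead = 759 × 1.8 = 1366.2 s.
Total = 33387.9 + 1366.2 = 34754.1 s = 9.65 hours.

9.65 hours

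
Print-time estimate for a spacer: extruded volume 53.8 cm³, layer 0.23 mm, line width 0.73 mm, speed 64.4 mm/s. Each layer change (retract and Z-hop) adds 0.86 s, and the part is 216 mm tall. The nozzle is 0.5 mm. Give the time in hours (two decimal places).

1.61 hours

Bead cross-section = 0.23 × 0.73, so 0.1679 mm².
Toolpath length = 53.8 cm³ / 0.1679 mm² = 53800 / 0.1679 = 320428.8 mm.
Extrusion time: 320428.8 / 64.4 → 4975.6 s.
Layer count = ceil(216 / 0.23) = 940.
Layer-change overhead = 940 × 0.86 = 808.4 s.
Altogether 4975.6 + 808.4 = 5784 s, i.e. 1.61 hours.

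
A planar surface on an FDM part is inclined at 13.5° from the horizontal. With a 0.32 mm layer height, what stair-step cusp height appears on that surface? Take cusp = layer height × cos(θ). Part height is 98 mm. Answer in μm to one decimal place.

311.2 μm

h_c = t·cos θ = 0.32 × 0.9724 = 0.311168 mm (311.2 μm).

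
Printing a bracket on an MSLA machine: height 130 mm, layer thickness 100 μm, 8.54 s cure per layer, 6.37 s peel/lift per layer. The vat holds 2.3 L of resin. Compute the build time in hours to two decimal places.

5.38 hours

Number of layers: 130 / 0.1 → 1300 (rounded up).
Per-layer time = 8.54 + 6.37 = 14.91 s.
Build time: 1300 × 14.91 s = 19383 s, i.e. 5.38 hours.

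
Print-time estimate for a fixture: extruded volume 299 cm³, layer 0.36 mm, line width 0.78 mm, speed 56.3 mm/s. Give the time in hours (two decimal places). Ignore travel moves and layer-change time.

5.25 hours

Bead cross-section = 0.36 × 0.78, so 0.2808 mm².
Toolpath length = 299 cm³ / 0.2808 mm² = 299000 / 0.2808 = 1064814.8 mm.
Time extruding = 1064814.8 / 56.3 = 18913.2 s.
Converting: 18913.2 s = 5.25 hours.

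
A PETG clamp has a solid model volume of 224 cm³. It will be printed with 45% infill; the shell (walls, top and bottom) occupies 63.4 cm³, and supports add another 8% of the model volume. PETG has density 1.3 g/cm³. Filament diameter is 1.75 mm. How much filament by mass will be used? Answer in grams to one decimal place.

Interior volume: 224 − 63.4 → 160.6 cm³.
Deposited infill = 0.45 × 160.6 = 72.27 cm³.
Support = 0.08 × 224, so 17.92 cm³.
Total extruded = 63.4 + 72.27 + 17.92, so 153.59 cm³.
Mass = 153.59 × 1.3, so 199.667 g.

199.7 g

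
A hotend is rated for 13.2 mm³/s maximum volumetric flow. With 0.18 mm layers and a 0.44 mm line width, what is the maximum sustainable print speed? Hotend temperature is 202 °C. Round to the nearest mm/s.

167 mm/s

A = 0.18 × 0.44, so 0.0792 mm².
Max speed = 13.2 / 0.0792 = 166.67 ≈ 167 mm/s.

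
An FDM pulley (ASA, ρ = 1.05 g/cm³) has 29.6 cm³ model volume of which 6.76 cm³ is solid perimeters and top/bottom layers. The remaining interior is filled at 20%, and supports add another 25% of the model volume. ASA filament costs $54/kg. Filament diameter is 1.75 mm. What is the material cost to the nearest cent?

$1.06

Infill region = 29.6 − 6.76, so 22.84 cm³.
Infill volume = 0.20 × 22.84 = 4.568 cm³.
Support = 0.25 × 29.6 = 7.4 cm³.
Deposited volume = 6.76 + 4.568 + 7.4 = 18.728 cm³.
Mass = 18.728 × 1.05 = 19.6644 g.
At $54/kg: 19.6644/1000 × 54 = $1.06.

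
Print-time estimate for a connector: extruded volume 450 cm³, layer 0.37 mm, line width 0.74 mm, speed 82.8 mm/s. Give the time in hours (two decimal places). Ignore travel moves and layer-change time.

Extrusion cross-section = 0.37 × 0.74 = 0.2738 mm².
Toolpath length = 450 cm³ / 0.2738 mm² = 450000 / 0.2738 = 1643535.4 mm.
Print-move time = 1643535.4 / 82.8, so 19849.5 s.
In the requested units: 19849.5 s = 5.51 hours.

5.51 hours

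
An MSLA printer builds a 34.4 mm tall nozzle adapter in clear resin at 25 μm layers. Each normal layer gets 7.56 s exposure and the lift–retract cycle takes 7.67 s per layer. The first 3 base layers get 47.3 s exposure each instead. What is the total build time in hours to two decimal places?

Number of layers: 34.4 / 0.025 → 1376 (rounded up).
Base layers = 3 × (47.3 + 7.67), so 164.91 s.
Remaining layers: 1373 × (7.56 + 7.67) → 20910.79 s.
Sum: 164.91 + 20910.79 = 21075.7 s → 5.85 hours.

5.85 hours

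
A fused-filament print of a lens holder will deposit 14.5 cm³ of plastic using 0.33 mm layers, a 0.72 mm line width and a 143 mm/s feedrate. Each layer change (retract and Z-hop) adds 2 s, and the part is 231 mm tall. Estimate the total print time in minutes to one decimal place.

Bead cross-section = 0.33 × 0.72, so 0.2376 mm².
Path length: 14500 mm³ / 0.2376 mm² → 61026.9 mm.
Extrusion time: 61026.9 / 143 → 426.8 s.
Number of layers: 231 / 0.33 → 700 (rounded up).
Layer-change overhead = 700 × 2 = 1400 s.
Total = 426.8 + 1400 = 1826.8 s = 30.4 minutes.

30.4 minutes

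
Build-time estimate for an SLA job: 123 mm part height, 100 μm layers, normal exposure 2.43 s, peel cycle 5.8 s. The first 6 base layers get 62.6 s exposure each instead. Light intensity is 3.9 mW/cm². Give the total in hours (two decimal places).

Layer count = ceil(123 / 0.1) = 1230.
Bottom layers = 6 × (62.6 + 5.8) = 410.4 s.
Normal layers = 1224 × (2.43 + 5.8) = 10073.52 s.
Total = 410.4 + 10073.52 = 10483.92 s = 2.91 hours.

2.91 hours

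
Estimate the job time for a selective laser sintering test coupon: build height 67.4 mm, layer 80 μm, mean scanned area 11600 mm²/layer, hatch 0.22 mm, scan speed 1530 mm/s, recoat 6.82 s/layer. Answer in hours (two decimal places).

9.67 hours

Layer count = ceil(67.4 / 0.08) = 843.
Per-layer scan distance = 11600 / 0.22 = 52727.3 mm.
Scan time per layer = 52727.3 / 1530 = 34.4623 s.
Layer cycle = 34.4623 + 6.82, so 41.2823 s.
843 layers × 41.2823 s/layer = 34800.9789 s, i.e. 9.67 hours.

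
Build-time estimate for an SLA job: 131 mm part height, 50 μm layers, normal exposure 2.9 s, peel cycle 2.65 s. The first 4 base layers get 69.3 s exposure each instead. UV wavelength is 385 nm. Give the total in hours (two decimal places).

Layers = ⌈131/0.05⌉ = 2620.
Base layers = 4 × (69.3 + 2.65) = 287.8 s.
Remaining layers: 2616 × (2.9 + 2.65) → 14518.8 s.
Total = 287.8 + 14518.8 = 14806.6 s = 4.11 hours.

4.11 hours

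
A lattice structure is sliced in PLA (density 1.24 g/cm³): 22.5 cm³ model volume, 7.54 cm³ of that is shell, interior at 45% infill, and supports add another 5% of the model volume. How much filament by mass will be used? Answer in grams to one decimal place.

Interior volume = 22.5 − 7.54, so 14.96 cm³.
Infill deposited = 0.45 × 14.96, so 6.732 cm³.
Support = 0.05 × 22.5 = 1.125 cm³.
Total extruded = 7.54 + 6.732 + 1.125, so 15.397 cm³.
Mass = 15.397 × 1.24, so 19.09228 g.

19.1 g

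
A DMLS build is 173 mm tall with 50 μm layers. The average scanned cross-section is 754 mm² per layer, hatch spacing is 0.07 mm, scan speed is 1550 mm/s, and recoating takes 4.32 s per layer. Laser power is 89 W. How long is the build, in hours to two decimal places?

10.83 hours

Layers = ⌈173/0.05⌉ = 3460.
Per-layer scan distance: 754 / 0.07 → 10771.4 mm.
Scan time per layer = 10771.4 / 1550, so 6.9493 s.
Time per layer: 6.9493 + 4.32 → 11.2693 s.
Total: 3460 × 11.2693 s = 38991.778 s → 10.83 hours.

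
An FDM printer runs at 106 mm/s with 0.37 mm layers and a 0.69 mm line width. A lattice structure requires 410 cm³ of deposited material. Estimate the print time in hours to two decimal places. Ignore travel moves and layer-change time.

4.21 hours

Extrusion cross-section: 0.37 × 0.69 → 0.2553 mm².
Toolpath length = 410 cm³ / 0.2553 mm² = 410000 / 0.2553 = 1605953.8 mm.
Extrusion time = 1605953.8 / 106, so 15150.5 s.
In the requested units: 15150.5 s = 4.21 hours.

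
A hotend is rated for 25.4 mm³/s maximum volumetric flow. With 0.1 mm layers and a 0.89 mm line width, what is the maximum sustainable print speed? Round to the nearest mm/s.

Extrusion cross-section = 0.1 × 0.89, so 0.089 mm².
v_max = Q/A = 25.4/0.089 = 285.39 mm/s → 285 mm/s.

285 mm/s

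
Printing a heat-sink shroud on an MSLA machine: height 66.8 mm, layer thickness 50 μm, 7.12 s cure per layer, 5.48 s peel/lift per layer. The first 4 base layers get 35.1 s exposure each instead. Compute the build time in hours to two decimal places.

4.71 hours

Layers = ⌈66.8/0.05⌉ = 1336.
Bottom layers = 4 × (35.1 + 5.48) = 162.32 s.
Regular layers = 1332 × (7.12 + 5.48) = 16783.2 s.
Total = 162.32 + 16783.2 = 16945.52 s = 4.71 hours.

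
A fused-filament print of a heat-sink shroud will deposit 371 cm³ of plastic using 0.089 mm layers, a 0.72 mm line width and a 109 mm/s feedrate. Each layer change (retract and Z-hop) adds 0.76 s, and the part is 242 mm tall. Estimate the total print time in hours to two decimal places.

Extrusion cross-section: 0.089 × 0.72 → 0.06408 mm².
Path length: 371000 mm³ / 0.06408 mm² → 5789638 mm.
Extrusion time = 5789638 / 109, so 53115.9 s.
Layers = ⌈242/0.089⌉ = 2720.
Layer-change overhead: 2720 × 0.76 → 2067.2 s.
Altogether 53115.9 + 2067.2 = 55183.1 s, i.e. 15.33 hours.

15.33 hours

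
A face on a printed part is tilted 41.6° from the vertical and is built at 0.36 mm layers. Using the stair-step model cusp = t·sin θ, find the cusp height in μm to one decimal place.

sin(41.6°) = 0.6639, so cusp = 0.36 × 0.6639 = 0.239004 mm → 239.0 μm.

239.0 μm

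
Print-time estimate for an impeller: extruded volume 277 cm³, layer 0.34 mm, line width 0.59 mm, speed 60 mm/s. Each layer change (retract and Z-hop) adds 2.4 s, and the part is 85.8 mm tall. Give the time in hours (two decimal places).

Extrusion cross-section = 0.34 × 0.59 = 0.2006 mm².
Path length: 277000 mm³ / 0.2006 mm² → 1380857.4 mm.
Extrusion time = 1380857.4 / 60 = 23014.3 s.
Layers = ⌈85.8/0.34⌉ = 253.
Non-print overhead = 253 × 2.4 = 607.2 s.
Total = 23014.3 + 607.2 = 23621.5 s = 6.56 hours.

6.56 hours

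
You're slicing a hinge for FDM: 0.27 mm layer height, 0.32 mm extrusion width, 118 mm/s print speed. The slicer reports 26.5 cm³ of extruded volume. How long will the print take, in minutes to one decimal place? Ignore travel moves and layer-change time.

Extrusion cross-section = 0.27 × 0.32, so 0.0864 mm².
Toolpath length = 26.5 cm³ / 0.0864 mm² = 26500 / 0.0864 = 306713 mm.
Time extruding = 306713 / 118 = 2599.3 s.
2599.3 s = 43.3 minutes.

43.3 minutes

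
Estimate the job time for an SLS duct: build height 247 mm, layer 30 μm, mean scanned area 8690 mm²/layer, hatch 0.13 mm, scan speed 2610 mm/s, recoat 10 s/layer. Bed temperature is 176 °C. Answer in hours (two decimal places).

81.45 hours

Number of layers: 247 / 0.03 → 8234 (rounded up).
Hatch length per layer: 8690 / 0.13 → 66846.2 mm.
Scan time per layer: 66846.2 / 2610 → 25.6116 s.
Per-layer time = 25.6116 + 10 = 35.6116 s.
Total: 8234 × 35.6116 s = 293225.9144 s → 81.45 hours.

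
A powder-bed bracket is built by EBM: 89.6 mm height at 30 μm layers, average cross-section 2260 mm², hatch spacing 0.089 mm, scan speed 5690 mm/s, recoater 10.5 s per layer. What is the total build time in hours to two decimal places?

Layers = ⌈89.6/0.03⌉ = 2987.
Scan path per layer = 2260 / 0.089 = 25393.3 mm.
Scan time per layer: 25393.3 / 5690 → 4.4628 s.
Time per layer: 4.4628 + 10.5 → 14.9628 s.
Build time = 2987 × 14.9628 = 44693.8836 s = 12.41 hours.

12.41 hours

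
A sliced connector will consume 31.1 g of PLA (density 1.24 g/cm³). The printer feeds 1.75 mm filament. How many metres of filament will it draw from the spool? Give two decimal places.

Extruded volume: 31.1/1.24 = 25.0806 cm³ (25080.6 mm³).
Cross-section of 1.75 mm filament: π·(1.75/2)² = 2.4053 mm².
L = V/A = 25080.6/2.4053 = 10427.22 mm → 10.43 m.

10.43 m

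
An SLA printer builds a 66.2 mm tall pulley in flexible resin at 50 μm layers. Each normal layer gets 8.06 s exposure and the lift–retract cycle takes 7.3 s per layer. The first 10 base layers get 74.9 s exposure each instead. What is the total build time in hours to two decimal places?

Number of layers: 66.2 / 0.05 → 1324 (rounded up).
Burn-in layers = 10 × (74.9 + 7.3) = 822 s.
Normal layers = 1314 × (8.06 + 7.3) = 20183.04 s.
Sum: 822 + 20183.04 = 21005.04 s → 5.83 hours.

5.83 hours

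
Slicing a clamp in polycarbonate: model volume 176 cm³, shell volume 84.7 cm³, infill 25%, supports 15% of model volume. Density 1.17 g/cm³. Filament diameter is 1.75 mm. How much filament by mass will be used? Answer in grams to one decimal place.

Interior volume = 176 − 84.7, so 91.3 cm³.
Infill deposited = 0.25 × 91.3 = 22.825 cm³.
Support = 0.15 × 176 = 26.4 cm³.
Deposited volume = 84.7 + 22.825 + 26.4, so 133.925 cm³.
Mass = 133.925 × 1.17, so 156.69225 g.

156.7 g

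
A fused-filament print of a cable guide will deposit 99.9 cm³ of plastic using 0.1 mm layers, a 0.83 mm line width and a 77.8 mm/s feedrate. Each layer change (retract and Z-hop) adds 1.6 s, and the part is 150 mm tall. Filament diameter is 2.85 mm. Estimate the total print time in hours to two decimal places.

4.96 hours

Extrusion cross-section = 0.1 × 0.83 = 0.083 mm².
Toolpath length = 99.9 cm³ / 0.083 mm² = 99900 / 0.083 = 1203614.5 mm.
Time extruding = 1203614.5 / 77.8 = 15470.6 s.
Number of layers: 150 / 0.1 → 1500 (rounded up).
Z-hop total: 1500 × 1.6 → 2400 s.
Altogether 15470.6 + 2400 = 17870.6 s, i.e. 4.96 hours.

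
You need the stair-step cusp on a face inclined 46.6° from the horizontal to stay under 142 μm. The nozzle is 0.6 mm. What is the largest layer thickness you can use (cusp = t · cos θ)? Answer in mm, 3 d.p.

cos(46.6°) = 0.6871; t_max = 0.142/0.6871 = 0.207 mm.

0.207 mm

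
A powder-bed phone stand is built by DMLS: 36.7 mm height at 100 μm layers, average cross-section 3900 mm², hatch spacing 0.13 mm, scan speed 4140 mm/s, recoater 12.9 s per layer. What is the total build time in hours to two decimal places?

2.05 hours

Layer count = ceil(36.7 / 0.1) = 367.
Scan path per layer = 3900 / 0.13 = 30000 mm.
Per-layer scan time = 30000 / 4140 = 7.2464 s.
Per-layer time = 7.2464 + 12.9, so 20.1464 s.
Total: 367 × 20.1464 s = 7393.7288 s → 2.05 hours.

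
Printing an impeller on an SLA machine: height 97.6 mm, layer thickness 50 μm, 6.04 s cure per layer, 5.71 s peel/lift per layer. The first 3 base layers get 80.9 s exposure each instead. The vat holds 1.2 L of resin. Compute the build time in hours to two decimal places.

Number of layers: 97.6 / 0.05 → 1952 (rounded up).
Burn-in layers = 3 × (80.9 + 5.71) = 259.83 s.
Regular layers = 1949 × (6.04 + 5.71) = 22900.75 s.
Sum: 259.83 + 22900.75 = 23160.58 s → 6.43 hours.

6.43 hours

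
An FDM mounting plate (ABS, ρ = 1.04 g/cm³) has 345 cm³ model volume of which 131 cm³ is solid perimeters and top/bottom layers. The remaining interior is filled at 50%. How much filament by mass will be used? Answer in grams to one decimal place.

247.5 g

Volume inside the shell = 345 − 131, so 214 cm³.
Infill deposited = 0.50 × 214 = 107 cm³.
Total extruded = 131 + 107, so 238 cm³.
Mass = 238 × 1.04 = 247.52 g.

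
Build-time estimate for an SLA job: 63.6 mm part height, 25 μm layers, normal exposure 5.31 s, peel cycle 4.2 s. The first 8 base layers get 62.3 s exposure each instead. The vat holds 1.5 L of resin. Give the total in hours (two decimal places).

6.85 hours

Layers = ⌈63.6/0.025⌉ = 2544.
Bottom layers = 8 × (62.3 + 4.2), so 532 s.
Remaining layers: 2536 × (5.31 + 4.2) → 24117.36 s.
Sum: 532 + 24117.36 = 24649.36 s → 6.85 hours.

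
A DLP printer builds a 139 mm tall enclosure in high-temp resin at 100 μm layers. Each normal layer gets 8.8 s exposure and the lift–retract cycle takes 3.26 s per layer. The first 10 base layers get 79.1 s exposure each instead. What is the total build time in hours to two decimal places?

4.85 hours

Layers = ⌈139/0.1⌉ = 1390.
Base layers = 10 × (79.1 + 3.26) = 823.6 s.
Regular layers = 1380 × (8.8 + 3.26) = 16642.8 s.
Sum: 823.6 + 16642.8 = 17466.4 s → 4.85 hours.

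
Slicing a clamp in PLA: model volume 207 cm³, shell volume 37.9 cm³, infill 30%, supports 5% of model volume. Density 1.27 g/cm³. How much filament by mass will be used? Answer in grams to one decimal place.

Interior volume = 207 − 37.9, so 169.1 cm³.
Infill volume = 0.30 × 169.1 = 50.73 cm³.
Support: 0.05 × 207 → 10.35 cm³.
Deposited volume = 37.9 + 50.73 + 10.35, so 98.98 cm³.
Mass: 98.98 × 1.27 → 125.7046 g.

125.7 g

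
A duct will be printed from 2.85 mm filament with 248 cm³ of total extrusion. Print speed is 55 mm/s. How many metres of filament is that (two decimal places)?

Filament cross-section = π × (2.85/2)² = 6.3794 mm².
Length = 248 cm³ / 6.3794 mm² = 248000 / 6.3794 = 38875.13 mm = 38.88 m.

38.88 m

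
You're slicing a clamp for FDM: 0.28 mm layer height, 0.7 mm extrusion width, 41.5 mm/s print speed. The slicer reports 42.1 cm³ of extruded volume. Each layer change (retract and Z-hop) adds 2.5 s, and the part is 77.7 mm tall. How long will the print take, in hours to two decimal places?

Line area = 0.28 × 0.7, so 0.196 mm².
Path length: 42100 mm³ / 0.196 mm² → 214795.9 mm.
Print-move time = 214795.9 / 41.5 = 5175.8 s.
Layer count = ceil(77.7 / 0.28) = 278.
Non-print overhead: 278 × 2.5 → 695 s.
Altogether 5175.8 + 695 = 5870.8 s, i.e. 1.63 hours.

1.63 hours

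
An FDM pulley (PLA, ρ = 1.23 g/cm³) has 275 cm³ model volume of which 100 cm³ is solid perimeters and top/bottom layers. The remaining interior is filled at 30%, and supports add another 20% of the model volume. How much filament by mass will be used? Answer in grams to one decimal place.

255.2 g

Interior volume: 275 − 100 → 175 cm³.
Infill deposited = 0.30 × 175 = 52.5 cm³.
Support = 0.20 × 275 = 55 cm³.
Total extruded: 100 + 52.5 + 55 → 207.5 cm³.
Mass: 207.5 × 1.23 → 255.225 g.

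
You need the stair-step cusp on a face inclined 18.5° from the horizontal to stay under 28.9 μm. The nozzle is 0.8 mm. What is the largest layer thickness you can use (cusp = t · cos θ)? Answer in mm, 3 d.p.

Layer height = cusp / cos(18.5°) = 0.0289 / 0.9483 = 0.030 mm.

0.030 mm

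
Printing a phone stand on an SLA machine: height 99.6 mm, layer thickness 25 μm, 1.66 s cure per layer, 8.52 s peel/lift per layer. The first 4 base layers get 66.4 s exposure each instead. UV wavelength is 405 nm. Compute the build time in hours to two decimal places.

Layer count = ceil(99.6 / 0.025) = 3984.
Bottom layers = 4 × (66.4 + 8.52) = 299.68 s.
Regular layers: 3980 × (1.66 + 8.52) → 40516.4 s.
Total = 299.68 + 40516.4 = 40816.08 s = 11.34 hours.

11.34 hours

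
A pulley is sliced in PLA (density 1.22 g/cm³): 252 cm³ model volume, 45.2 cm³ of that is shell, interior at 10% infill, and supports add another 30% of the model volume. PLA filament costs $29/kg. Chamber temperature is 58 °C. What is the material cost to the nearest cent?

$5.01

Interior volume = 252 − 45.2, so 206.8 cm³.
Infill deposited = 0.10 × 206.8, so 20.68 cm³.
Support = 0.30 × 252, so 75.6 cm³.
Total extruded = 45.2 + 20.68 + 75.6, so 141.48 cm³.
Mass = 141.48 × 1.22, so 172.6056 g.
Cost = 172.6056 g / 1000 × $29/kg = $5.01.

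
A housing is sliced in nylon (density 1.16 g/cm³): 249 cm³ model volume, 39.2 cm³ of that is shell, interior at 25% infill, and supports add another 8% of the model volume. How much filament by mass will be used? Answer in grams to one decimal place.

129.4 g

Infill region = 249 − 39.2, so 209.8 cm³.
Infill volume: 0.25 × 209.8 → 52.45 cm³.
Support = 0.08 × 249, so 19.92 cm³.
Total printed volume = 39.2 + 52.45 + 19.92 = 111.57 cm³.
Mass = 111.57 × 1.16, so 129.4212 g.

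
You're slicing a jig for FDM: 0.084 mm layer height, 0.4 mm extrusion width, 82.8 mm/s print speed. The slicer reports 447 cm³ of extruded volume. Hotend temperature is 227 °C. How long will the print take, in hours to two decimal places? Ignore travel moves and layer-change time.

44.63 hours

Line area = 0.084 × 0.4, so 0.0336 mm².
Toolpath length = 447 cm³ / 0.0336 mm² = 447000 / 0.0336 = 13303571.4 mm.
Time extruding = 13303571.4 / 82.8 = 160671.2 s.
Converting: 160671.2 s = 44.63 hours.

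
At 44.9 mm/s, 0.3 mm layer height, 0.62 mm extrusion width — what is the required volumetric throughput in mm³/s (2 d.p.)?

Extrusion cross-section = 0.3 × 0.62 = 0.186 mm².
Volumetric flow = 44.9 × 0.186 = 8.35 mm³/s.

8.35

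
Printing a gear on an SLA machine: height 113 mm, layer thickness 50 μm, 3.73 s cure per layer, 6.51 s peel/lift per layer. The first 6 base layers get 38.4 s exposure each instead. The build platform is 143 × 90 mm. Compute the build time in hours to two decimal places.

6.49 hours

Layers = ⌈113/0.05⌉ = 2260.
Bottom layers = 6 × (38.4 + 6.51), so 269.46 s.
Normal layers = 2254 × (3.73 + 6.51) = 23080.96 s.
Total = 269.46 + 23080.96 = 23350.42 s = 6.49 hours.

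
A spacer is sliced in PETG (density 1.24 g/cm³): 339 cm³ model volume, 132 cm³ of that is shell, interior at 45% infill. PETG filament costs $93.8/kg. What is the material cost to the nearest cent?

$26.19

Volume inside the shell: 339 − 132 → 207 cm³.
Deposited infill = 0.45 × 207 = 93.15 cm³.
Deposited volume = 132 + 93.15, so 225.15 cm³.
Mass = 225.15 × 1.24, so 279.186 g.
Cost = 279.186 g / 1000 × $93.8/kg = $26.19.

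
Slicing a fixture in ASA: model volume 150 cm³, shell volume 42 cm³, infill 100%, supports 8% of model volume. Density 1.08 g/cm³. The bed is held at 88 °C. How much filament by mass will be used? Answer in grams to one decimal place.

175.0 g

Volume inside the shell: 150 − 42 → 108 cm³.
Deposited infill = 1.00 × 108, so 108 cm³.
Support: 0.08 × 150 → 12 cm³.
Total extruded = 42 + 108 + 12, so 162 cm³.
Mass = 162 × 1.08, so 174.96 g.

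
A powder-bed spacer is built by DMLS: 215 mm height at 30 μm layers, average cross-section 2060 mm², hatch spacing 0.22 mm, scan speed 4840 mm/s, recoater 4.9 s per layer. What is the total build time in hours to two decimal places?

Layer count = ceil(215 / 0.03) = 7167.
Per-layer scan distance = 2060 / 0.22, so 9363.6 mm.
Laser time per layer = 9363.6 / 4840, so 1.9346 s.
Per-layer time: 1.9346 + 4.9 → 6.8346 s.
Build time = 7167 × 6.8346 = 48983.5782 s = 13.61 hours.

13.61 hours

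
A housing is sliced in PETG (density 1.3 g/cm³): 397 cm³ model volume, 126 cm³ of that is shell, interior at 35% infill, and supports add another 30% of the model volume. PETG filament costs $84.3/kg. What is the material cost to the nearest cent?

Volume inside the shell: 397 − 126 → 271 cm³.
Deposited infill: 0.35 × 271 → 94.85 cm³.
Support = 0.30 × 397, so 119.1 cm³.
Total extruded = 126 + 94.85 + 119.1 = 339.95 cm³.
Mass = 339.95 × 1.3, so 441.935 g.
Cost = 441.935 g / 1000 × $84.3/kg = $37.26.

$37.26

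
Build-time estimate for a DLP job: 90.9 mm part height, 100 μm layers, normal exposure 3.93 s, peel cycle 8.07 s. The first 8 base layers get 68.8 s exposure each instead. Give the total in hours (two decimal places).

Number of layers: 90.9 / 0.1 → 909 (rounded up).
Base layers = 8 × (68.8 + 8.07), so 614.96 s.
Remaining layers = 901 × (3.93 + 8.07) = 10812 s.
Total = 614.96 + 10812 = 11426.96 s = 3.17 hours.

3.17 hours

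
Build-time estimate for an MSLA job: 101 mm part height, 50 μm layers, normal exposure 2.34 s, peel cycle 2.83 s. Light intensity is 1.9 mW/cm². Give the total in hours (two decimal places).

2.90 hours

Layer count = ceil(101 / 0.05) = 2020.
Per-layer time = 2.34 + 2.83, so 5.17 s.
Build time: 2020 × 5.17 s = 10443.4 s, i.e. 2.90 hours.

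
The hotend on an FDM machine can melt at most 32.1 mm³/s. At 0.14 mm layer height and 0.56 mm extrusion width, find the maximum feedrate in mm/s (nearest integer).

409 mm/s

Extrusion cross-section = 0.14 × 0.56 = 0.0784 mm².
v_max = Q/A = 32.1/0.0784 = 409.44 mm/s → 409 mm/s.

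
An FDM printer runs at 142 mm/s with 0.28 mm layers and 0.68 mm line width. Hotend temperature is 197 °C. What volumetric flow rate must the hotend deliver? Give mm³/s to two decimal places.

Bead cross-section = 0.28 × 0.68 = 0.1904 mm².
Volumetric flow = 142 × 0.1904 = 27.04 mm³/s.

27.04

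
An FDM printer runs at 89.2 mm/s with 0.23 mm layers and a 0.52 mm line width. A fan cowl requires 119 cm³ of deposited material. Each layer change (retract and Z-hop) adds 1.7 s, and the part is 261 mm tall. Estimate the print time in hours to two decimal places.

3.63 hours

Line area = 0.23 × 0.52, so 0.1196 mm².
Path length: 119000 mm³ / 0.1196 mm² → 994983.3 mm.
Print-move time = 994983.3 / 89.2, so 11154.5 s.
Layer count = ceil(261 / 0.23) = 1135.
Z-hop total = 1135 × 1.7, so 1929.5 s.
Altogether 11154.5 + 1929.5 = 13084 s, i.e. 3.63 hours.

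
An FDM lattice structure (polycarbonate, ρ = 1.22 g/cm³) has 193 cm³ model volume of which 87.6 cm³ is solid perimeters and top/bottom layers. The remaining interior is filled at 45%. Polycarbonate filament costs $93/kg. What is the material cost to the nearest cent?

$15.32

Interior volume = 193 − 87.6 = 105.4 cm³.
Deposited infill = 0.45 × 105.4, so 47.43 cm³.
Deposited volume = 87.6 + 47.43 = 135.03 cm³.
Mass: 135.03 × 1.22 → 164.7366 g.
Cost = 164.7366 g / 1000 × $93/kg = $15.32.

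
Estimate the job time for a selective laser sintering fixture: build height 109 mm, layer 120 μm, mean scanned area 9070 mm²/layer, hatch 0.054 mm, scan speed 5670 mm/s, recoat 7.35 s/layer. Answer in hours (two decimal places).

Layers = ⌈109/0.12⌉ = 909.
Hatch length per layer = 9070 / 0.054 = 167963 mm.
Per-layer scan time = 167963 / 5670 = 29.6231 s.
Time per layer = 29.6231 + 7.35, so 36.9731 s.
Build time = 909 × 36.9731 = 33608.5479 s = 9.34 hours.

9.34 hours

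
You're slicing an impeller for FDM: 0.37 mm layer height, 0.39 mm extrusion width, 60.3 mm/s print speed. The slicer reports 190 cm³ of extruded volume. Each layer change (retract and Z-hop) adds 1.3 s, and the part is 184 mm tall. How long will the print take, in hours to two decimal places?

Extrusion cross-section = 0.37 × 0.39, so 0.1443 mm².
Total extruded path = 190000/0.1443 = 1316701.3 mm.
Extrusion time = 1316701.3 / 60.3 = 21835.8 s.
Layers = ⌈184/0.37⌉ = 498.
Z-hop total = 498 × 1.3, so 647.4 s.
Altogether 21835.8 + 647.4 = 22483.2 s, i.e. 6.25 hours.

6.25 hours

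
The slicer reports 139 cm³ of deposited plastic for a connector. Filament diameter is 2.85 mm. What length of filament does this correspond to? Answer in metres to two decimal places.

21.79 m

Filament cross-section = π × (2.85/2)² = 6.3794 mm².
L = 139000 mm³ / 6.3794 mm² = 21788.88 mm, i.e. 21.79 m.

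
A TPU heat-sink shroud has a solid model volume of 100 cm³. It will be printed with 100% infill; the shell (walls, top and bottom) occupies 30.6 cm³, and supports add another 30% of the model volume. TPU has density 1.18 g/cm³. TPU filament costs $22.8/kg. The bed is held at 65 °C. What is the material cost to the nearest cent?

$3.50

Volume inside the shell: 100 − 30.6 → 69.4 cm³.
Infill deposited = 1.00 × 69.4 = 69.4 cm³.
Support = 0.30 × 100 = 30 cm³.
Total printed volume: 30.6 + 69.4 + 30 → 130 cm³.
Mass = 130 × 1.18, so 153.4 g.
At $22.8/kg: 153.4/1000 × 22.8 = $3.50.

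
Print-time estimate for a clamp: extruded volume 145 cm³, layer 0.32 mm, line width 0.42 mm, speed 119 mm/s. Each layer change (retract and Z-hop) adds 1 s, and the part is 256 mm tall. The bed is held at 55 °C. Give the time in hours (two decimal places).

2.74 hours

Extrusion cross-section = 0.32 × 0.42 = 0.1344 mm².
Total extruded path = 145000/0.1344 = 1078869 mm.
Extrusion time = 1078869 / 119 = 9066.1 s.
Number of layers: 256 / 0.32 → 800 (rounded up).
Z-hop total = 800 × 1, so 800 s.
Altogether 9066.1 + 800 = 9866.1 s, i.e. 2.74 hours.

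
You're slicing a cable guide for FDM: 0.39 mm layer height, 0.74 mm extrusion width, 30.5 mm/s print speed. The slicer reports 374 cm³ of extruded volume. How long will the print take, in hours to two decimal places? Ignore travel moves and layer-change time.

Extrusion cross-section = 0.39 × 0.74, so 0.2886 mm².
Path length: 374000 mm³ / 0.2886 mm² → 1295911.3 mm.
Extrusion time = 1295911.3 / 30.5 = 42488.9 s.
42488.9 s = 11.80 hours.

11.80 hours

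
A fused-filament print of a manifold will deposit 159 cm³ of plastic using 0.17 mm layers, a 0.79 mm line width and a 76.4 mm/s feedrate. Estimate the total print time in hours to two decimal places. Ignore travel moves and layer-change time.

4.30 hours

Extrusion cross-section = 0.17 × 0.79, so 0.1343 mm².
Path length: 159000 mm³ / 0.1343 mm² → 1183916.6 mm.
Time extruding = 1183916.6 / 76.4, so 15496.3 s.
Converting: 15496.3 s = 4.30 hours.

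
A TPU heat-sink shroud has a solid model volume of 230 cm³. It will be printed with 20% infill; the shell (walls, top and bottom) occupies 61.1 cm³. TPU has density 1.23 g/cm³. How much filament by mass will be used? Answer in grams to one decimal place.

116.7 g

Volume inside the shell: 230 − 61.1 → 168.9 cm³.
Infill deposited = 0.20 × 168.9, so 33.78 cm³.
Total extruded = 61.1 + 33.78, so 94.88 cm³.
Mass = 94.88 × 1.23, so 116.7024 g.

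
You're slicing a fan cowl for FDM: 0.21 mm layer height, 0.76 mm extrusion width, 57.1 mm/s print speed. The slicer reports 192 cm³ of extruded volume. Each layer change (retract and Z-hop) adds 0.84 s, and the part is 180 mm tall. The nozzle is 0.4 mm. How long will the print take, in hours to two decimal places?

6.05 hours

Bead cross-section = 0.21 × 0.76 = 0.1596 mm².
Path length: 192000 mm³ / 0.1596 mm² → 1203007.5 mm.
Print-move time = 1203007.5 / 57.1, so 21068.4 s.
Layer count = ceil(180 / 0.21) = 858.
Z-hop total = 858 × 0.84, so 720.72 s.
Total = 21068.4 + 720.72 = 21789.12 s = 6.05 hours.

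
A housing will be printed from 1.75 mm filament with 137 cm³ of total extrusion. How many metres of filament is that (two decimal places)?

56.96 m

A = π r² = π × 0.875² = 2.4053 mm².
L = 137000 mm³ / 2.4053 mm² = 56957.55 mm, i.e. 56.96 m.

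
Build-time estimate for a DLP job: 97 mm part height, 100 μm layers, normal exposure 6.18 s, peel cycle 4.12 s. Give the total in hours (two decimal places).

2.78 hours

Number of layers: 97 / 0.1 → 970 (rounded up).
Per-layer time: 6.18 + 4.12 → 10.3 s.
Build time: 970 × 10.3 s = 9991 s, i.e. 2.78 hours.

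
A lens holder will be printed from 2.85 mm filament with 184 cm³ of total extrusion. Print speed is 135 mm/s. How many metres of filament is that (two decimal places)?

Filament cross-section = π × (2.85/2)² = 6.3794 mm².
Length = 184 cm³ / 6.3794 mm² = 184000 / 6.3794 = 28842.84 mm = 28.84 m.

28.84 m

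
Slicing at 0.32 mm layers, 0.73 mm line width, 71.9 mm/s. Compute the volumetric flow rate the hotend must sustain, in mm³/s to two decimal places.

16.80

Extrusion cross-section = 0.32 × 0.73, so 0.2336 mm².
Volumetric flow = 71.9 × 0.2336 = 16.80 mm³/s.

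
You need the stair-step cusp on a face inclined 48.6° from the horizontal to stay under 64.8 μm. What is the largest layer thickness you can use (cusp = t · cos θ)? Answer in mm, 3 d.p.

0.098 mm

t = h_c / cos θ = 0.0648 / 0.6613 = 0.098 mm.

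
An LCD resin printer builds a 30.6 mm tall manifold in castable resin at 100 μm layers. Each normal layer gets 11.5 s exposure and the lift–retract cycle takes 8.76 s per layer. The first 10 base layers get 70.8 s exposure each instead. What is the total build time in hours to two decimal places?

1.89 hours

Number of layers: 30.6 / 0.1 → 306 (rounded up).
Base layers = 10 × (70.8 + 8.76) = 795.6 s.
Regular layers: 296 × (11.5 + 8.76) → 5996.96 s.
Total = 795.6 + 5996.96 = 6792.56 s = 1.89 hours.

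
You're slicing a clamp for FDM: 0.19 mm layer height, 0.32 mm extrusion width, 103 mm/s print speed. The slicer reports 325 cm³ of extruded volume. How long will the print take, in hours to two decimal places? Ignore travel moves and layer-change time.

14.42 hours

Line area = 0.19 × 0.32, so 0.0608 mm².
Path length: 325000 mm³ / 0.0608 mm² → 5345394.7 mm.
Time extruding = 5345394.7 / 103 = 51897 s.
Converting: 51897 s = 14.42 hours.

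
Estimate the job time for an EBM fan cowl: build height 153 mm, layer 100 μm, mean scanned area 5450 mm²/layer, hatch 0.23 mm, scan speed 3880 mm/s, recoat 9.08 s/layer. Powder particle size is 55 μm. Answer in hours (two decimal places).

6.45 hours

Layers = ⌈153/0.1⌉ = 1530.
Scan path per layer = 5450 / 0.23, so 23695.7 mm.
Scan time per layer = 23695.7 / 3880 = 6.1071 s.
Per-layer time = 6.1071 + 9.08 = 15.1871 s.
1530 layers × 15.1871 s/layer = 23236.263 s, i.e. 6.45 hours.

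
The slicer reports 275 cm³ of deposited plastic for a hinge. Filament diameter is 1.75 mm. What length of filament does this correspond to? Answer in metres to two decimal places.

114.33 m

Cross-section of 1.75 mm filament: π·(1.75/2)² = 2.4053 mm².
L = 275000 mm³ / 2.4053 mm² = 114330.85 mm, i.e. 114.33 m.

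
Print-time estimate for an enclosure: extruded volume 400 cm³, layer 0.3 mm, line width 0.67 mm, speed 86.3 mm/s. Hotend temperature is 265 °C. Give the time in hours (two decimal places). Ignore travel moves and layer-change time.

Extrusion cross-section = 0.3 × 0.67 = 0.201 mm².
Total extruded path = 400000/0.201 = 1990049.8 mm.
Print-move time = 1990049.8 / 86.3 = 23059.7 s.
Converting: 23059.7 s = 6.41 hours.

6.41 hours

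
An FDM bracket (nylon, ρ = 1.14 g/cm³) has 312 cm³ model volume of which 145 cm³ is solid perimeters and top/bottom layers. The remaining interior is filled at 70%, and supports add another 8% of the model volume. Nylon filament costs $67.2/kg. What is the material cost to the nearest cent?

Infill region = 312 − 145, so 167 cm³.
Infill volume = 0.70 × 167, so 116.9 cm³.
Support: 0.08 × 312 → 24.96 cm³.
Total printed volume = 145 + 116.9 + 24.96, so 286.86 cm³.
Mass: 286.86 × 1.14 → 327.0204 g.
At $67.2/kg: 327.0204/1000 × 67.2 = $21.98.

$21.98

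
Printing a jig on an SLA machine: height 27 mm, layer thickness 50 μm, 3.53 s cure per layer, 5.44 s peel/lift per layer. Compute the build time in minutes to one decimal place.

Layers = ⌈27/0.05⌉ = 540.
Cycle time = 3.53 + 5.44 = 8.97 s.
Total = 540 × 8.97 = 4843.8 s = 80.7 minutes.

80.7 minutes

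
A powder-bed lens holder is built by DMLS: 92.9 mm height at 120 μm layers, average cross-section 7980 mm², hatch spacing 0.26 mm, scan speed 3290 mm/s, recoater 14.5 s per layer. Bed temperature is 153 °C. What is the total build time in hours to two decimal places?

Layer count = ceil(92.9 / 0.12) = 775.
Scan path per layer: 7980 / 0.26 → 30692.3 mm.
Per-layer scan time = 30692.3 / 3290, so 9.329 s.
Per-layer time: 9.329 + 14.5 → 23.829 s.
Total: 775 × 23.829 s = 18467.475 s → 5.13 hours.

5.13 hours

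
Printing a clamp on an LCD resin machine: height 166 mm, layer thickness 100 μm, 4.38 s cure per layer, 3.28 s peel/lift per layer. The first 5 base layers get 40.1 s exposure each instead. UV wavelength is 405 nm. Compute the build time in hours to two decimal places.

3.58 hours

Layer count = ceil(166 / 0.1) = 1660.
Burn-in layers = 5 × (40.1 + 3.28), so 216.9 s.
Normal layers: 1655 × (4.38 + 3.28) → 12677.3 s.
Total = 216.9 + 12677.3 = 12894.2 s = 3.58 hours.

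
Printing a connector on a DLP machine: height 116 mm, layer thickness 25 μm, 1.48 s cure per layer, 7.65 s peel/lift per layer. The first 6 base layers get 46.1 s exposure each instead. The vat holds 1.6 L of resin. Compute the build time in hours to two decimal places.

Layers = ⌈116/0.025⌉ = 4640.
Burn-in layers = 6 × (46.1 + 7.65), so 322.5 s.
Regular layers: 4634 × (1.48 + 7.65) → 42308.42 s.
Sum: 322.5 + 42308.42 = 42630.92 s → 11.84 hours.

11.84 hours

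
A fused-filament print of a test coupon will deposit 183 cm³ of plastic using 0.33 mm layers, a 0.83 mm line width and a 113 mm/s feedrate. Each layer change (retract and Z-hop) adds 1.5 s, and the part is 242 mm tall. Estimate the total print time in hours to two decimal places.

1.95 hours

Line area = 0.33 × 0.83 = 0.2739 mm².
Total extruded path = 183000/0.2739 = 668127.1 mm.
Print-move time: 668127.1 / 113 → 5912.6 s.
Number of layers: 242 / 0.33 → 734 (rounded up).
Z-hop total = 734 × 1.5 = 1101 s.
Altogether 5912.6 + 1101 = 7013.6 s, i.e. 1.95 hours.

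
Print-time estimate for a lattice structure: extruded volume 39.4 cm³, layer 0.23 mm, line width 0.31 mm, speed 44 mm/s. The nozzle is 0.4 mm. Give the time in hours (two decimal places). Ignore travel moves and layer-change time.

3.49 hours

Line area = 0.23 × 0.31 = 0.0713 mm².
Total extruded path = 39400/0.0713 = 552594.7 mm.
Time extruding = 552594.7 / 44 = 12559 s.
That's 12559 s → 3.49 hours.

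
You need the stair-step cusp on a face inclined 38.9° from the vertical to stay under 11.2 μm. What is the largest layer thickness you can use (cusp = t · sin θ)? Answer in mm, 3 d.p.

sin(38.9°) = 0.6280; t_max = 0.0112/0.6280 = 0.018 mm.

0.018 mm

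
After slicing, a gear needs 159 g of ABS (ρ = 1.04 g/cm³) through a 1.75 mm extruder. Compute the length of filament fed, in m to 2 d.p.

63.56 m

Extruded volume: 159/1.04 = 152.8846 cm³ (152884.6 mm³).
Filament cross-section = π × (1.75/2)² = 2.4053 mm².
L = V/A = 152884.6/2.4053 = 63561.55 mm → 63.56 m.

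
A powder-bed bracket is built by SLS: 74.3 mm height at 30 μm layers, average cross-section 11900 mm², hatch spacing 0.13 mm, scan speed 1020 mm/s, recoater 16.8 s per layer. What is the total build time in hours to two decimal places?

Layer count = ceil(74.3 / 0.03) = 2477.
Scan path per layer = 11900 / 0.13, so 91538.5 mm.
Per-layer scan time = 91538.5 / 1020 = 89.7436 s.
Per-layer time = 89.7436 + 16.8 = 106.5436 s.
Build time = 2477 × 106.5436 = 263908.4972 s = 73.31 hours.

73.31 hours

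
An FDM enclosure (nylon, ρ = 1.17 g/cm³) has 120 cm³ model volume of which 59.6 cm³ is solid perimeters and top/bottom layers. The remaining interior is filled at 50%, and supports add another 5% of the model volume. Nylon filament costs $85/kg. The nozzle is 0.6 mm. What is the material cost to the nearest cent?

$9.53

Volume inside the shell: 120 − 59.6 → 60.4 cm³.
Deposited infill = 0.50 × 60.4 = 30.2 cm³.
Support = 0.05 × 120 = 6 cm³.
Total extruded = 59.6 + 30.2 + 6, so 95.8 cm³.
Mass = 95.8 × 1.17 = 112.086 g.
Cost = 112.086 g / 1000 × $85/kg = $9.53.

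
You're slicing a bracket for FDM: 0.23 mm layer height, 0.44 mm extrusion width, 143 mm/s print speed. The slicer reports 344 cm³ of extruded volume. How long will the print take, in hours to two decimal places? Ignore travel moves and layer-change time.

6.60 hours

Extrusion cross-section = 0.23 × 0.44 = 0.1012 mm².
Path length: 344000 mm³ / 0.1012 mm² → 3399209.5 mm.
Print-move time: 3399209.5 / 143 → 23770.7 s.
In the requested units: 23770.7 s = 6.60 hours.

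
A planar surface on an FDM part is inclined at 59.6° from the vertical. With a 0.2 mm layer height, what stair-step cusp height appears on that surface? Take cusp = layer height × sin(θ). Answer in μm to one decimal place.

172.5 μm

h_c = t·sin θ = 0.2 × 0.8625 = 0.1725 mm (172.5 μm).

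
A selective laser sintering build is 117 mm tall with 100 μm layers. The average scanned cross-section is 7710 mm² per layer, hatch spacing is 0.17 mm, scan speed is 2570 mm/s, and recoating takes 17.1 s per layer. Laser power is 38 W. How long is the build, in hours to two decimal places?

Layers = ⌈117/0.1⌉ = 1170.
Per-layer scan distance: 7710 / 0.17 → 45352.9 mm.
Scan time per layer = 45352.9 / 2570 = 17.647 s.
Layer cycle = 17.647 + 17.1, so 34.747 s.
1170 layers × 34.747 s/layer = 40653.99 s, i.e. 11.29 hours.

11.29 hours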